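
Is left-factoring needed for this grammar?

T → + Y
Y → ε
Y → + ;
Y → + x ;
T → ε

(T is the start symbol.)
Yes, Y has productions with common prefix '+'

Left-factoring is needed when two productions for the same non-terminal
share a common prefix on the right-hand side.

Productions for T:
  T → + Y
  T → ε
Productions for Y:
  Y → ε
  Y → + ;
  Y → + x ;

Found common prefix '+' in productions for Y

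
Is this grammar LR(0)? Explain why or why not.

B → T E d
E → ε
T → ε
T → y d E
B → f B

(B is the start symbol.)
No. Shift-reduce conflict between [T → .] and [B → . f B]

A grammar is LR(0) if no state in the canonical LR(0) collection has:
  - both a shift item (dot before a terminal) and a complete item (shift-reduce conflict), or
  - two or more complete items (reduce-reduce conflict; the accept item [B' → B .] counts as a complete item here).

Augment with B' → B and build the canonical LR(0) collection (I0 = CLOSURE({[B' → . B]}), then GOTO on every symbol after a dot until no new states appear). It has 10 states:
  I0: { [B → . T E d], [B → . f B], [B' → . B], [T → . y d E], [T → .] }  — shift, reduce
  I1: { [B' → B .] }  — accept
  I2: { [B → T . E d], [E → .] }  — reduce
  I3: { [B → . T E d], [B → . f B], [B → f . B], [T → . y d E], [T → .] }  — shift, reduce
  I4: { [T → y . d E] }  — shift
  I5: { [E → .], [T → y d . E] }  — reduce
  I6: { [T → y d E .] }  — reduce
  I7: { [B → f B .] }  — reduce
  I8: { [B → T E . d] }  — shift
  I9: { [B → T E d .] }  — reduce

Conflict in state I0:
  Shift-reduce conflict between [T → .] and [B → . f B]
So the grammar is NOT LR(0).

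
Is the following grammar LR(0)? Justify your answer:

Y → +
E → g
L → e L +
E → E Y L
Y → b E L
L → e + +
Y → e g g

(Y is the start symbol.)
Augment with Y' → Y and build the canonical LR(0) collection (I0 = CLOSURE({[Y' → . Y]}), then GOTO on every symbol after a dot until no new states appear). It has 18 states:
  I0: { [Y → . +], [Y → . b E L], [Y → . e g g], [Y' → . Y] }  — shift
  I1: { [Y → + .] }  — reduce
  I2: { [Y' → Y .] }  — accept
  I3: { [E → . E Y L], [E → . g], [Y → b . E L] }  — shift
  I4: { [Y → e . g g] }  — shift
  I5: { [Y → e g . g] }  — shift
  I6: { [Y → e g g .] }  — reduce
  I7: { [E → E . Y L], [L → . e + +], [L → . e L +], [Y → . +], [Y → . b E L], [Y → . e g g], [Y → b E . L] }  — shift
  I8: { [E → g .] }  — reduce
  I9: { [Y → b E L .] }  — reduce
  I10: { [E → E Y . L], [L → . e + +], [L → . e L +] }  — shift
  I11: { [L → . e + +], [L → . e L +], [L → e . + +], [L → e . L +], [Y → e . g g] }  — shift
  I12: { [L → e + . +] }  — shift
  I13: { [L → e L . +] }  — shift
  I14: { [L → . e + +], [L → . e L +], [L → e . + +], [L → e . L +] }  — shift
  I15: { [L → e L + .] }  — reduce
  I16: { [L → e + + .] }  — reduce
  I17: { [E → E Y L .] }  — reduce

Every state is either a pure shift/goto state or contains exactly one complete item and nothing to shift — no conflicts. The grammar is LR(0).

Answer: Yes, the grammar is LR(0)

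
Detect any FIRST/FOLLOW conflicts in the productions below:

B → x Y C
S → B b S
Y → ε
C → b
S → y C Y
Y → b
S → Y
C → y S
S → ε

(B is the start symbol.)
Yes. S → Y with FOLLOW(S) on { 'b' }; Y → b with FOLLOW(Y) on { 'b' }

A FIRST/FOLLOW conflict occurs when a non-terminal N has a nullable alternative N → β (β ⇒* ε) and another alternative N → α with FIRST(α) ∩ FOLLOW(N) ≠ ∅: on such a lookahead the parser cannot decide between expanding α and letting N vanish via β.

Nullable non-terminals: S, Y.
FIRST sets used below: FIRST(B) = { 'x' }, FIRST(Y) = { 'b', ε }

S: nullable alternative(s) S → Y, S → ε; FOLLOW(S) = { $, 'b' }
  S → B b S: FIRST \ {ε} = { 'x' } — disjoint from FOLLOW(S)
  S → y C Y: FIRST \ {ε} = { 'y' } — disjoint from FOLLOW(S)
  S → Y: FIRST \ {ε} = { 'b' } — overlaps FOLLOW(S) on { 'b' }: CONFLICT
  S → ε: FIRST \ {ε} = { } — disjoint from FOLLOW(S)

Y: nullable alternative(s) Y → ε; FOLLOW(Y) = { $, 'b', 'y' }
  Y → ε: FIRST \ {ε} = { } — this is the only nullable alternative, skip
  Y → b: FIRST \ {ε} = { 'b' } — overlaps FOLLOW(Y) on { 'b' }: CONFLICT

B, C have no nullable alternative, so no FIRST/FOLLOW check is needed there.

So the grammar has 2 FIRST/FOLLOW conflicts (marked CONFLICT above).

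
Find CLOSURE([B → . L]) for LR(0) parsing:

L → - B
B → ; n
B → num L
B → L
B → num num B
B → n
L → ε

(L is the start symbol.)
To compute CLOSURE, for each item [A → α.Bβ] where B is a non-terminal, add [B → .γ] for all productions B → γ; repeat for the newly added items until nothing changes.

Start with: [B → . L]
  [B → . L] has the dot before L: add [L → . - B], [L → .]
No further items can be added.

CLOSURE = { [B → . L], [L → . - B], [L → .] }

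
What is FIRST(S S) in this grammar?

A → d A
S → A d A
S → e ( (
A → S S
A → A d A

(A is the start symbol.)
{ 'd', 'e' }

FIRST sets of the non-terminals involved (from the grammar, by fixed-point iteration):
  FIRST(S) = { 'd', 'e' }

To compute FIRST(S S), process the symbols left to right:
Symbol S is a non-terminal. Add FIRST(S) \ {ε} = { 'd', 'e' }
S is not nullable (ε ∉ FIRST(S)), so stop here.
FIRST(S S) = { 'd', 'e' }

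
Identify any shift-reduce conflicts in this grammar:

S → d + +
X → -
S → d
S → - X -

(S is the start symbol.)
Yes — I3: [S → d .] vs [S → d . + +]

A shift-reduce conflict occurs when an LR(0) state has both:
  - a complete (reduce) item [A → α .] (dot at the end), and
  - a shift item [B → β . c γ] (dot before a terminal).

Augment with S' → S and build the canonical LR(0) collection (I0 = CLOSURE({[S' → . S]}), then GOTO on every symbol after a dot until no new states appear). It has 9 states:
  I0: { [S → . - X -], [S → . d + +], [S → . d], [S' → . S] }  — shift
  I1: { [S → - . X -], [X → . -] }  — shift
  I2: { [S' → S .] }  — accept
  I3: { [S → d . + +], [S → d .] }  — shift, reduce
  I4: { [S → d + . +] }  — shift
  I5: { [S → d + + .] }  — reduce
  I6: { [X → - .] }  — reduce
  I7: { [S → - X . -] }  — shift
  I8: { [S → - X - .] }  — reduce

I3 contains reduce item [S → d .] and shift item [S → d . + +] — shift-reduce conflict.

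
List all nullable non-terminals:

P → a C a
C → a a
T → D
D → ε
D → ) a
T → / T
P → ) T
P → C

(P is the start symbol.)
{ 'D', 'T' }

ε-productions: D → ε
So D is immediately nullable.
T → D: every symbol on the right is nullable, so T is nullable too.
No further non-terminal can be added: every production for the remaining non-terminals contains a terminal or a non-nullable non-terminal.
Nullable = { 'D', 'T' }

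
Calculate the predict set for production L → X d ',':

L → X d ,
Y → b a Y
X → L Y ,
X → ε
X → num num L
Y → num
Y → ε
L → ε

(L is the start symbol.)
PREDICT(L → X d ',') = (FIRST(RHS) \ {ε}) ∪ (FOLLOW(L) if ε ∈ FIRST(RHS), i.e. RHS ⇒* ε)
FIRST(X) = { ',', 'b', 'd', 'num', ε }
FIRST(X d ',') = { ',', 'b', 'd', 'num' }
ε ∉ FIRST(X d ','), so FOLLOW(L) is not added.
PREDICT(L → X d ',') = { ',', 'b', 'd', 'num' }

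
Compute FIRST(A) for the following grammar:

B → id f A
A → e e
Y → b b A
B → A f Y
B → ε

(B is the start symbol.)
From A → e e:
  - e is a terminal: add 'e' and stop

Collecting: FIRST(A) = { 'e' }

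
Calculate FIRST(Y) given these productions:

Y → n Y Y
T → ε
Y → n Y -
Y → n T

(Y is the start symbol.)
{ 'n' }

To compute FIRST(Y), examine every production with Y on the left-hand side, reading each right-hand side left to right until a non-nullable symbol is reached.

From Y → n Y Y:
  - n is a terminal: add 'n' and stop
From Y → n Y -:
  - n is a terminal: add 'n' and stop
From Y → n T:
  - n is a terminal: add 'n' and stop

Collecting: FIRST(Y) = { 'n' }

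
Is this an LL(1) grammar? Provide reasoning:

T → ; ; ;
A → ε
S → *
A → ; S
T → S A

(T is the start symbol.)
A grammar is LL(1) if for each non-terminal N with multiple productions, the predict sets of those productions are pairwise disjoint, where PREDICT(N → α) = (FIRST(α) \ {ε}) ∪ (FOLLOW(N) if α ⇒* ε).

Relevant sets:
  FIRST(S) = { '*' }
  FOLLOW(A) = { $ }

For T:
  PREDICT(T → ';' ';' ';') = { ';' }
  PREDICT(T → S A) = { '*' }
For A:
  PREDICT(A → ε) = { $ }
  PREDICT(A → ';' S) = { ';' }
S has a single production, so nothing to check there.

All predict sets are disjoint. The grammar IS LL(1).

Answer: Yes, the grammar is LL(1).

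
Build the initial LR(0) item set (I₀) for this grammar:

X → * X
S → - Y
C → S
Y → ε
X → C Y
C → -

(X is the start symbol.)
{ [C → . -], [C → . S], [S → . - Y], [X → . * X], [X → . C Y], [X' → . X] }

First, augment the grammar with X' → X
I₀ = CLOSURE({ [X' → . X] }):
  [X' → . X] has the dot before X: add [X → . * X], [X → . C Y]
  [X → . C Y] has the dot before C: add [C → . S], [C → . -]
  [C → . S] has the dot before S: add [S → . - Y]
No further items can be added.

I₀ = { [C → . -], [C → . S], [S → . - Y], [X → . * X], [X → . C Y], [X' → . X] }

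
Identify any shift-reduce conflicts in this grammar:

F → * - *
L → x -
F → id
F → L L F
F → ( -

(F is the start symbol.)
No shift-reduce conflicts

A shift-reduce conflict occurs when an LR(0) state has both:
  - a complete (reduce) item [A → α .] (dot at the end), and
  - a shift item [B → β . c γ] (dot before a terminal).

Augment with F' → F and build the canonical LR(0) collection (I0 = CLOSURE({[F' → . F]}), then GOTO on every symbol after a dot until no new states appear). It has 13 states:
  I0: { [F → . ( -], [F → . * - *], [F → . L L F], [F → . id], [F' → . F], [L → . x -] }  — shift
  I1: { [F → ( . -] }  — shift
  I2: { [F → * . - *] }  — shift
  I3: { [F' → F .] }  — accept
  I4: { [F → L . L F], [L → . x -] }  — shift
  I5: { [F → id .] }  — reduce
  I6: { [L → x . -] }  — shift
  I7: { [L → x - .] }  — reduce
  I8: { [F → . ( -], [F → . * - *], [F → . L L F], [F → . id], [F → L L . F], [L → . x -] }  — shift
  I9: { [F → L L F .] }  — reduce
  I10: { [F → * - . *] }  — shift
  I11: { [F → * - * .] }  — reduce
  I12: { [F → ( - .] }  — reduce

No state contains both a complete item and a shift item.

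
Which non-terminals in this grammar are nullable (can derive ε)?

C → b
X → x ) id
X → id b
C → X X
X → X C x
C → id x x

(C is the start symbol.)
None

A non-terminal is nullable if it can derive ε (the empty string): either it has an ε-production, or it has a production whose right-hand side consists entirely of nullable non-terminals.

There are no ε-productions, so no non-terminal can derive ε.
No non-terminals are nullable.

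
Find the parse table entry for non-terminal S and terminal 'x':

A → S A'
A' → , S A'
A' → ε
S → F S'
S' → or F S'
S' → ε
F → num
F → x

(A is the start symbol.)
To find M[S, 'x'], we find productions for S where 'x' is in the predict set (PREDICT(N → α) = (FIRST(α) \ {ε}) ∪ (FOLLOW(N) if α ⇒* ε)).

Relevant sets:
  FIRST(F) = { 'num', 'x' }

S → F S': PREDICT = { 'num', 'x' }
  'x' is in predict set, so this production goes in M[S, 'x']

M[S, 'x'] = S → F S'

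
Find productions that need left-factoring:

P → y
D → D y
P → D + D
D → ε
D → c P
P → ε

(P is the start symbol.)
Left-factoring is needed when two productions for the same non-terminal
share a common prefix on the right-hand side.

Productions for P:
  P → y
  P → D + D
  P → ε
Productions for D:
  D → D y
  D → ε
  D → c P

No common prefixes found.

Answer: No, left-factoring is not needed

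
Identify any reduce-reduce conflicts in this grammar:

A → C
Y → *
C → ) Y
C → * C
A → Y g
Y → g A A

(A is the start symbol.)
No reduce-reduce conflicts

A reduce-reduce conflict occurs when an LR(0) state has two complete items [A → α .] and [B → β .] — both call for a reduction, and with no lookahead the parser cannot choose between them.

Augment with A' → A and build the canonical LR(0) collection (I0 = CLOSURE({[A' → . A]}), then GOTO on every symbol after a dot until no new states appear). It has 14 states:
  I0: { [A → . C], [A → . Y g], [A' → . A], [C → . ) Y], [C → . * C], [Y → . *], [Y → . g A A] }  — shift
  I1: { [C → ) . Y], [Y → . *], [Y → . g A A] }  — shift
  I2: { [C → * . C], [C → . ) Y], [C → . * C], [Y → * .] }  — shift, reduce
  I3: { [A' → A .] }  — accept
  I4: { [A → C .] }  — reduce
  I5: { [A → Y . g] }  — shift
  I6: { [A → . C], [A → . Y g], [C → . ) Y], [C → . * C], [Y → . *], [Y → . g A A], [Y → g . A A] }  — shift
  I7: { [A → . C], [A → . Y g], [C → . ) Y], [C → . * C], [Y → . *], [Y → . g A A], [Y → g A . A] }  — shift
  I8: { [Y → g A A .] }  — reduce
  I9: { [A → Y g .] }  — reduce
  I10: { [C → * . C], [C → . ) Y], [C → . * C] }  — shift
  I11: { [C → * C .] }  — reduce
  I12: { [Y → * .] }  — reduce
  I13: { [C → ) Y .] }  — reduce

No state contains more than one complete item.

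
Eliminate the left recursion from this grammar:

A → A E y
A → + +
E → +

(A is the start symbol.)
A is directly left-recursive. The standard transformation for
  A → A α₁ | ... | A α_m | β₁ | ... | β_n
is
  A  → β₁ A' | ... | β_n A'
  A' → α₁ A' | ... | α_m A' | ε

A → + + becomes A → + + A'
A → A E y becomes A' → E y A'
Add A' → ε

Productions for other non-terminals are unchanged:
  E → +

Resulting grammar:
A → + + A'
A' → E y A'
A' → ε
E → +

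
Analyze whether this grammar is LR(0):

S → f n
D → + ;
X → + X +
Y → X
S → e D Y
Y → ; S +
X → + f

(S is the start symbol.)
A grammar is LR(0) if no state in the canonical LR(0) collection has:
  - both a shift item (dot before a terminal) and a complete item (shift-reduce conflict), or
  - two or more complete items (reduce-reduce conflict; the accept item [S' → S .] counts as a complete item here).

Augment with S' → S and build the canonical LR(0) collection (I0 = CLOSURE({[S' → . S]}), then GOTO on every symbol after a dot until no new states appear). It has 17 states:
  I0: { [S → . e D Y], [S → . f n], [S' → . S] }  — shift
  I1: { [S' → S .] }  — accept
  I2: { [D → . + ;], [S → e . D Y] }  — shift
  I3: { [S → f . n] }  — shift
  I4: { [S → f n .] }  — reduce
  I5: { [D → + . ;] }  — shift
  I6: { [S → e D . Y], [X → . + X +], [X → . + f], [Y → . ; S +], [Y → . X] }  — shift
  I7: { [X → + . X +], [X → + . f], [X → . + X +], [X → . + f] }  — shift
  I8: { [S → . e D Y], [S → . f n], [Y → ; . S +] }  — shift
  I9: { [Y → X .] }  — reduce
  I10: { [S → e D Y .] }  — reduce
  I11: { [Y → ; S . +] }  — shift
  I12: { [Y → ; S + .] }  — reduce
  I13: { [X → + X . +] }  — shift
  I14: { [X → + f .] }  — reduce
  I15: { [X → + X + .] }  — reduce
  I16: { [D → + ; .] }  — reduce

Every state is either a pure shift/goto state or contains exactly one complete item and nothing to shift — no conflicts. The grammar is LR(0).

Answer: Yes, the grammar is LR(0)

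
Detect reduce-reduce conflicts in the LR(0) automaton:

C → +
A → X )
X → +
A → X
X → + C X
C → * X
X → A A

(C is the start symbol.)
Augment with C' → C and build the canonical LR(0) collection (I0 = CLOSURE({[C' → . C]}), then GOTO on every symbol after a dot until no new states appear). It has 12 states:
  I0: { [C → . * X], [C → . +], [C' → . C] }  — shift
  I1: { [A → . X )], [A → . X], [C → * . X], [X → . + C X], [X → . +], [X → . A A] }  — shift
  I2: { [C → + .] }  — reduce
  I3: { [C' → C .] }  — accept
  I4: { [C → . * X], [C → . +], [X → + . C X], [X → + .] }  — shift, reduce
  I5: { [A → . X )], [A → . X], [X → . + C X], [X → . +], [X → . A A], [X → A . A] }  — shift
  I6: { [A → X . )], [A → X .], [C → * X .] }  — shift, 2 reduces
  I7: { [A → X ) .] }  — reduce
  I8: { [A → . X )], [A → . X], [X → . + C X], [X → . +], [X → . A A], [X → A . A], [X → A A .] }  — shift, reduce
  I9: { [A → X . )], [A → X .] }  — shift, reduce
  I10: { [A → . X )], [A → . X], [X → + C . X], [X → . + C X], [X → . +], [X → . A A] }  — shift
  I11: { [A → X . )], [A → X .], [X → + C X .] }  — shift, 2 reduces

I6 contains complete items [A → X .], [C → * X .] — reduce-reduce conflict.
I11 contains complete items [A → X .], [X → + C X .] — reduce-reduce conflict.

Answer: Yes — I6: [A → X .] vs [C → * X .]; I11: [A → X .] vs [X → + C X .]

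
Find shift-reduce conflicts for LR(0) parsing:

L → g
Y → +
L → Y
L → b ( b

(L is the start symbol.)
A shift-reduce conflict occurs when an LR(0) state has both:
  - a complete (reduce) item [A → α .] (dot at the end), and
  - a shift item [B → β . c γ] (dot before a terminal).

Augment with L' → L and build the canonical LR(0) collection (I0 = CLOSURE({[L' → . L]}), then GOTO on every symbol after a dot until no new states appear). It has 8 states:
  I0: { [L → . Y], [L → . b ( b], [L → . g], [L' → . L], [Y → . +] }  — shift
  I1: { [Y → + .] }  — reduce
  I2: { [L' → L .] }  — accept
  I3: { [L → Y .] }  — reduce
  I4: { [L → b . ( b] }  — shift
  I5: { [L → g .] }  — reduce
  I6: { [L → b ( . b] }  — shift
  I7: { [L → b ( b .] }  — reduce

No state contains both a complete item and a shift item.

Answer: No shift-reduce conflicts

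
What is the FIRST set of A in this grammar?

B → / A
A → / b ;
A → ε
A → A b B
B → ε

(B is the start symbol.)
To compute FIRST(A), examine every production with A on the left-hand side, reading each right-hand side left to right until a non-nullable symbol is reached.

From A → / b ;:
  - '/' is a terminal: add '/' and stop
From A → ε:
  - ε-production, so ε ∈ FIRST(A)
From A → A b B:
  - A is the symbol being defined: contributes nothing new
    A is nullable, so continue to the next symbol
  - b is a terminal: add 'b' and stop

Collecting: FIRST(A) = { '/', 'b', ε }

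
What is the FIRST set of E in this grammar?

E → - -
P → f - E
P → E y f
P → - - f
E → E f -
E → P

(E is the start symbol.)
{ '-', 'f' }

To compute FIRST(E), examine every production with E on the left-hand side, reading each right-hand side left to right until a non-nullable symbol is reached.

FIRST sets of the other non-terminals involved (by the same procedure, iterated to a fixed point):
  FIRST(P) = { '-', 'f' }

From E → - -:
  - '-' is a terminal: add '-' and stop
From E → E f -:
  - E is the symbol being defined: contributes nothing new
    E is not nullable, so stop
From E → P:
  - P is a non-terminal: add FIRST(P) \ {ε} = { '-', 'f' }
    P is not nullable, so stop

Collecting: FIRST(E) = { '-', 'f' }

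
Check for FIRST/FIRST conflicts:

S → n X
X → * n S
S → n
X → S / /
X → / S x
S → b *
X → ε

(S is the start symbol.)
Yes. S → n X / S → n on { 'n' }

A FIRST/FIRST conflict occurs when two productions N → α and N → β for the same non-terminal have FIRST(α) ∩ FIRST(β) ≠ ∅ (with ε ∈ FIRST of a nullable right-hand side, so two nullable alternatives also conflict).

FIRST sets of the non-terminals at (or reachable through a nullable prefix from) the front of some alternative:
  FIRST(S) = { 'b', 'n' }

Productions for S:
  S → n X: FIRST = { 'n' }
  S → n: FIRST = { 'n' }
  S → b *: FIRST = { 'b' }
Productions for X:
  X → * n S: FIRST = { '*' }
  X → S / /: FIRST = { 'b', 'n' }
  X → / S x: FIRST = { '/' }
  X → ε: FIRST = { ε }

Conflict for S: S → n X and S → n
  Overlap: { 'n' }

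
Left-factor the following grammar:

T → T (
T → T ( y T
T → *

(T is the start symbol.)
Left-factoring transforms A → αβ₁ | αβ₂ into A → αA' and A' → β₁ | β₂
(α is the longest common prefix among the alternatives). Repeat until
no nonterminal has two alternatives with a common prefix.

Round 1: T has alternatives sharing prefix 'T ('. Introduce T': T → T ( T'
  Add: T' → ε
  Add: T' → y T

No remaining common prefixes — done.

Resulting grammar:
T → T ( T'
T' → ε
T' → y T
T → *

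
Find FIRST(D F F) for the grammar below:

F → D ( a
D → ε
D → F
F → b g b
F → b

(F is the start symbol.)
FIRST sets of the non-terminals involved (from the grammar, by fixed-point iteration):
  FIRST(D) = { '(', 'b', ε }
  FIRST(F) = { '(', 'b' }

To compute FIRST(D F F), process the symbols left to right:
Symbol D is a non-terminal. Add FIRST(D) \ {ε} = { '(', 'b' }
D is nullable (ε ∈ FIRST(D)), continue to the next symbol.
Symbol F is a non-terminal. Add FIRST(F) \ {ε} = { '(', 'b' }
F is not nullable (ε ∉ FIRST(F)), so stop here.
FIRST(D F F) = { '(', 'b' }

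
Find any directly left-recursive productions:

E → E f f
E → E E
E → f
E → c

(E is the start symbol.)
Direct left recursion occurs when N → N α for some non-terminal N (the right-hand side begins with the left-hand side itself).

E → E f f: LEFT RECURSIVE (starts with E)
E → E E: LEFT RECURSIVE (starts with E)
E → f: starts with f
E → c: starts with c

The grammar has direct left recursion on: E.

Answer: Yes, E is left-recursive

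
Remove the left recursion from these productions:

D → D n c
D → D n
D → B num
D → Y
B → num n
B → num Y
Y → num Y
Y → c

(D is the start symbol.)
D is directly left-recursive. The standard transformation for
  A → A α₁ | ... | A α_m | β₁ | ... | β_n
is
  A  → β₁ A' | ... | β_n A'
  A' → α₁ A' | ... | α_m A' | ε

D → B num becomes D → B num D'
D → Y becomes D → Y D'
D → D n c becomes D' → n c D'
D → D n becomes D' → n D'
Add D' → ε

Productions for other non-terminals are unchanged:
  B → num n
  B → num Y
  Y → num Y
  Y → c

Resulting grammar:
D → B num D'
D → Y D'
D' → n c D'
D' → n D'
D' → ε
B → num n
B → num Y
Y → num Y
Y → c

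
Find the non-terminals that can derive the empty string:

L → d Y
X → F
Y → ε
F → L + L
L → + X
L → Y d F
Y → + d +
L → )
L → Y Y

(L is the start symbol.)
A non-terminal is nullable if it can derive ε (the empty string): either it has an ε-production, or it has a production whose right-hand side consists entirely of nullable non-terminals.

ε-productions: Y → ε
So Y is immediately nullable.
L → Y Y: every symbol on the right is nullable, so L is nullable too.
No further non-terminal can be added: every production for the remaining non-terminals contains a terminal or a non-nullable non-terminal.
Nullable = { 'L', 'Y' }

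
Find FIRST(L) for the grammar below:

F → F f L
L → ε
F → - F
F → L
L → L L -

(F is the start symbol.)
From L → ε:
  - ε-production, so ε ∈ FIRST(L)
From L → L L -:
  - L is the symbol being defined: contributes nothing new
    L is nullable, so continue to the next symbol
  - L is the symbol being defined: contributes nothing new
    L is nullable, so continue to the next symbol
  - '-' is a terminal: add '-' and stop

Collecting: FIRST(L) = { '-', ε }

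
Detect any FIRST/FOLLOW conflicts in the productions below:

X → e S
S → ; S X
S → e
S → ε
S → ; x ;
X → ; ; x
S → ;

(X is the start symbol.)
Nullable non-terminals: S.

S: nullable alternative(s) S → ε; FOLLOW(S) = { $, ';', 'e' }
  S → ; S X: FIRST \ {ε} = { ';' } — overlaps FOLLOW(S) on { ';' }: CONFLICT
  S → e: FIRST \ {ε} = { 'e' } — overlaps FOLLOW(S) on { 'e' }: CONFLICT
  S → ε: FIRST \ {ε} = { } — this is the only nullable alternative, skip
  S → ; x ;: FIRST \ {ε} = { ';' } — overlaps FOLLOW(S) on { ';' }: CONFLICT
  S → ;: FIRST \ {ε} = { ';' } — overlaps FOLLOW(S) on { ';' }: CONFLICT

X has no nullable alternative, so no FIRST/FOLLOW check is needed there.

So the grammar has 4 FIRST/FOLLOW conflicts (marked CONFLICT above).

Answer: Yes. S → ';' S X with FOLLOW(S) on { ';' }; S → e with FOLLOW(S) on { 'e' }; S → ';' x ';' with FOLLOW(S) on { ';' }; S → ';' with FOLLOW(S) on { ';' }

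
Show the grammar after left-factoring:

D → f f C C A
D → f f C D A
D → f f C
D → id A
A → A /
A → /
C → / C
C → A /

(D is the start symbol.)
D → f f C D'
D' → C A
D' → D A
D' → ε
D → id A
A → A /
A → /
C → / C
C → A /

Left-factoring transforms A → αβ₁ | αβ₂ into A → αA' and A' → β₁ | β₂
(α is the longest common prefix among the alternatives). Repeat until
no nonterminal has two alternatives with a common prefix.

Round 1: D has alternatives sharing prefix 'f f C'. Introduce D': D → f f C D'
  Add: D' → C A
  Add: D' → D A
  Add: D' → ε

No remaining common prefixes — done.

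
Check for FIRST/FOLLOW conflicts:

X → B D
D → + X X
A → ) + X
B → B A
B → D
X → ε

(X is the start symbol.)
Yes. X → B D with FOLLOW(X) on { '+' }

Nullable non-terminals: X.
FIRST sets used below: FIRST(B) = { '+' }

X: nullable alternative(s) X → ε; FOLLOW(X) = { $, ')', '+' }
  X → B D: FIRST \ {ε} = { '+' } — overlaps FOLLOW(X) on { '+' }: CONFLICT
  X → ε: FIRST \ {ε} = { } — this is the only nullable alternative, skip

A, B, D have no nullable alternative, so no FIRST/FOLLOW check is needed there.

So the grammar has 1 FIRST/FOLLOW conflict (marked CONFLICT above).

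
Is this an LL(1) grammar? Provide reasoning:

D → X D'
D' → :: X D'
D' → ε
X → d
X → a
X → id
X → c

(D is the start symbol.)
A grammar is LL(1) if for each non-terminal N with multiple productions, the predict sets of those productions are pairwise disjoint, where PREDICT(N → α) = (FIRST(α) \ {ε}) ∪ (FOLLOW(N) if α ⇒* ε).

Relevant sets:
  FOLLOW(D') = { $ }

For D':
  PREDICT(D' → :: X D') = { '::' }
  PREDICT(D' → ε) = { $ }
For X:
  PREDICT(X → d) = { 'd' }
  PREDICT(X → a) = { 'a' }
  PREDICT(X → id) = { 'id' }
  PREDICT(X → c) = { 'c' }
D has a single production, so nothing to check there.

All predict sets are disjoint. The grammar IS LL(1).

Answer: Yes, the grammar is LL(1).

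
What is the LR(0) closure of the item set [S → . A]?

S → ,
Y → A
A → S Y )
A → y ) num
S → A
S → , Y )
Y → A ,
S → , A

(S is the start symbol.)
{ [A → . S Y )], [A → . y ) num], [S → . , A], [S → . , Y )], [S → . ,], [S → . A] }

To compute CLOSURE, for each item [A → α.Bβ] where B is a non-terminal, add [B → .γ] for all productions B → γ; repeat for the newly added items until nothing changes.

Start with: [S → . A]
  [S → . A] has the dot before A: add [A → . S Y )], [A → . y ) num]
  [A → . S Y )] has the dot before S: add [S → . ,], [S → . , Y )], [S → . , A]
No further items can be added.

CLOSURE = { [A → . S Y )], [A → . y ) num], [S → . , A], [S → . , Y )], [S → . ,], [S → . A] }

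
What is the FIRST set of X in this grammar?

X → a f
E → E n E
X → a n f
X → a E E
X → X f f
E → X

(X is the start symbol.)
To compute FIRST(X), examine every production with X on the left-hand side, reading each right-hand side left to right until a non-nullable symbol is reached.

From X → a f:
  - a is a terminal: add 'a' and stop
From X → a n f:
  - a is a terminal: add 'a' and stop
From X → a E E:
  - a is a terminal: add 'a' and stop
From X → X f f:
  - X is the symbol being defined: contributes nothing new
    X is not nullable, so stop

Collecting: FIRST(X) = { 'a' }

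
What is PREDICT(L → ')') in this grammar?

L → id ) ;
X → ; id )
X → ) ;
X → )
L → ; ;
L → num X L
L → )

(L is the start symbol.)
{ ')' }

PREDICT(L → ')') = (FIRST(RHS) \ {ε}) ∪ (FOLLOW(L) if ε ∈ FIRST(RHS), i.e. RHS ⇒* ε)
FIRST(')') = { ')' }
ε ∉ FIRST(')'), so FOLLOW(L) is not added.
PREDICT(L → ')') = { ')' }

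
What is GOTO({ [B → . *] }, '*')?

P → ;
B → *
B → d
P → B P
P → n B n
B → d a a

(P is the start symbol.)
{ [B → * .] }

GOTO(I, '*') = CLOSURE({ [A → αX.β] : [A → α.Xβ] ∈ I, X = '*' })

Items with dot before '*', with the dot advanced:
  [B → . *] → [B → * .]
Closure adds nothing (no advanced item has the dot before a non-terminal).

GOTO = { [B → * .] }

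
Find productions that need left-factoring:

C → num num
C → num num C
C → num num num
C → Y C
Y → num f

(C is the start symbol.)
Yes, C has productions with common prefix 'num num'

Left-factoring is needed when two productions for the same non-terminal
share a common prefix on the right-hand side.

Productions for C:
  C → num num
  C → num num C
  C → num num num
  C → Y C

Found common prefix 'num num' in productions for C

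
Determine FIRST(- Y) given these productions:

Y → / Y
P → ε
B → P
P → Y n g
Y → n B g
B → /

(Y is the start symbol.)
To compute FIRST(- Y), process the symbols left to right:
Symbol - is a terminal. Add '-' and stop.
FIRST(- Y) = { '-' }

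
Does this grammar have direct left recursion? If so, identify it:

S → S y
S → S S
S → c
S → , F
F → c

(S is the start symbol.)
Yes, S is left-recursive

S → S y: LEFT RECURSIVE (starts with S)
S → S S: LEFT RECURSIVE (starts with S)
S → c: starts with c
S → , F: starts with ','
F → c: starts with c

The grammar has direct left recursion on: S.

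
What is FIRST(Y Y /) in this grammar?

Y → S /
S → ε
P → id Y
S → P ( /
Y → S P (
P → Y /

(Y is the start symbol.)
FIRST sets of the non-terminals involved (from the grammar, by fixed-point iteration):
  FIRST(Y) = { '/', 'id' }

To compute FIRST(Y Y /), process the symbols left to right:
Symbol Y is a non-terminal. Add FIRST(Y) \ {ε} = { '/', 'id' }
Y is not nullable (ε ∉ FIRST(Y)), so stop here.
FIRST(Y Y /) = { '/', 'id' }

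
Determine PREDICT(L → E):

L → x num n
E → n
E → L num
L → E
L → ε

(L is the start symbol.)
{ 'n', 'num', 'x' }

PREDICT(L → E) = (FIRST(RHS) \ {ε}) ∪ (FOLLOW(L) if ε ∈ FIRST(RHS), i.e. RHS ⇒* ε)
FIRST(E) = { 'n', 'num', 'x' }
FIRST(E) = { 'n', 'num', 'x' }
ε ∉ FIRST(E), so FOLLOW(L) is not added.
PREDICT(L → E) = { 'n', 'num', 'x' }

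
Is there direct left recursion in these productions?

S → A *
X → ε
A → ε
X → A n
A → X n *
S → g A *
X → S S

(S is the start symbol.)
No direct left recursion

S → A *: starts with A
X → ε: starts with ε
A → ε: starts with ε
X → A n: starts with A
A → X n *: starts with X
S → g A *: starts with g
X → S S: starts with S

No direct left recursion found.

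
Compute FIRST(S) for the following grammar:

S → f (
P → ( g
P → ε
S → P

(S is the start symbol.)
To compute FIRST(S), examine every production with S on the left-hand side, reading each right-hand side left to right until a non-nullable symbol is reached.

FIRST sets of the other non-terminals involved (by the same procedure, iterated to a fixed point):
  FIRST(P) = { '(', ε }

From S → f (:
  - f is a terminal: add 'f' and stop
From S → P:
  - P is a non-terminal: add FIRST(P) \ {ε} = { '(' }
    P is nullable and nothing follows, so the whole right-hand side can vanish: ε ∈ FIRST(S)

Collecting: FIRST(S) = { '(', 'f', ε }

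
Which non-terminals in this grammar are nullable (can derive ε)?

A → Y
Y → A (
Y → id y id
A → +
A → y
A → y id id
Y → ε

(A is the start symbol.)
{ 'A', 'Y' }

A non-terminal is nullable if it can derive ε (the empty string): either it has an ε-production, or it has a production whose right-hand side consists entirely of nullable non-terminals.

ε-productions: Y → ε
So Y is immediately nullable.
A → Y: every symbol on the right is nullable, so A is nullable too.
Every non-terminal is now nullable.
Nullable = { 'A', 'Y' }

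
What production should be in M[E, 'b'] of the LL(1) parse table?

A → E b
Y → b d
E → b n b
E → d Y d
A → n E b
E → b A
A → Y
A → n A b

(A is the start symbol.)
E → b n b, E → b A

To find M[E, 'b'], we find productions for E where 'b' is in the predict set (PREDICT(N → α) = (FIRST(α) \ {ε}) ∪ (FOLLOW(N) if α ⇒* ε)).

E → b n b: PREDICT = { 'b' }
  'b' is in predict set, so this production goes in M[E, 'b']
E → d Y d: PREDICT = { 'd' }
E → b A: PREDICT = { 'b' }
  'b' is in predict set, so this production goes in M[E, 'b']

M[E, 'b'] = E → b n b, E → b A  (a multiply-defined cell — the grammar is not LL(1))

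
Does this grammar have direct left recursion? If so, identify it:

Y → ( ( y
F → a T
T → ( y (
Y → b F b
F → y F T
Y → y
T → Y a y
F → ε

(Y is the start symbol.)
No direct left recursion

Y → ( ( y: starts with '('
F → a T: starts with a
T → ( y (: starts with '('
Y → b F b: starts with b
F → y F T: starts with y
Y → y: starts with y
T → Y a y: starts with Y
F → ε: starts with ε

No direct left recursion found.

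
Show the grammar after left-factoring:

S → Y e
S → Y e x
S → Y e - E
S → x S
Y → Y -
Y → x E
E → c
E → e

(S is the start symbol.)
S → Y e S'
S' → ε
S' → x
S' → - E
S → x S
Y → Y -
Y → x E
E → c
E → e

Left-factoring transforms A → αβ₁ | αβ₂ into A → αA' and A' → β₁ | β₂
(α is the longest common prefix among the alternatives). Repeat until
no nonterminal has two alternatives with a common prefix.

Round 1: S has alternatives sharing prefix 'Y e'. Introduce S': S → Y e S'
  Add: S' → ε
  Add: S' → x
  Add: S' → - E

No remaining common prefixes — done.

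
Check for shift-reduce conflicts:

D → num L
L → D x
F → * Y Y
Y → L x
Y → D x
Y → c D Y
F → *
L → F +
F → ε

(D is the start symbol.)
Augment with D' → D and build the canonical LR(0) collection (I0 = CLOSURE({[D' → . D]}), then GOTO on every symbol after a dot until no new states appear). It has 18 states:
  I0: { [D → . num L], [D' → . D] }  — shift
  I1: { [D' → D .] }  — accept
  I2: { [D → . num L], [D → num . L], [F → . * Y Y], [F → . *], [F → .], [L → . D x], [L → . F +] }  — shift, reduce
  I3: { [D → . num L], [F → * . Y Y], [F → * .], [F → . * Y Y], [F → . *], [F → .], [L → . D x], [L → . F +], [Y → . D x], [Y → . L x], [Y → . c D Y] }  — shift, 2 reduces
  I4: { [L → D . x] }  — shift
  I5: { [L → F . +] }  — shift
  I6: { [D → num L .] }  — reduce
  I7: { [L → F + .] }  — reduce
  I8: { [L → D x .] }  — reduce
  I9: { [L → D . x], [Y → D . x] }  — shift
  I10: { [Y → L . x] }  — shift
  I11: { [D → . num L], [F → * Y . Y], [F → . * Y Y], [F → . *], [F → .], [L → . D x], [L → . F +], [Y → . D x], [Y → . L x], [Y → . c D Y] }  — shift, reduce
  I12: { [D → . num L], [Y → c . D Y] }  — shift
  I13: { [D → . num L], [F → . * Y Y], [F → . *], [F → .], [L → . D x], [L → . F +], [Y → . D x], [Y → . L x], [Y → . c D Y], [Y → c D . Y] }  — shift, reduce
  I14: { [Y → c D Y .] }  — reduce
  I15: { [F → * Y Y .] }  — reduce
  I16: { [Y → L x .] }  — reduce
  I17: { [L → D x .], [Y → D x .] }  — 2 reduces

I2 contains reduce item [F → .] and shift items [D → . num L], [F → . *], [F → . * Y Y] — shift-reduce conflict.
I3 contains reduce items [F → .], [F → * .] and shift items [D → . num L], [F → . *], [F → . * Y Y], [Y → . c D Y] — shift-reduce conflict.
I11 contains reduce item [F → .] and shift items [D → . num L], [F → . *], [F → . * Y Y], [Y → . c D Y] — shift-reduce conflict.
I13 contains reduce item [F → .] and shift items [D → . num L], [F → . *], [F → . * Y Y], [Y → . c D Y] — shift-reduce conflict.

Answer: Yes — I2: [F → .] vs [D → . num L]; I3: [F → .] vs [D → . num L]; I11: [F → .] vs [D → . num L]; I13: [F → .] vs [D → . num L]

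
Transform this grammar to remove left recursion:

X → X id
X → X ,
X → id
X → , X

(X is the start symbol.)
X is directly left-recursive. The standard transformation for
  A → A α₁ | ... | A α_m | β₁ | ... | β_n
is
  A  → β₁ A' | ... | β_n A'
  A' → α₁ A' | ... | α_m A' | ε

X → id becomes X → id X'
X → , X becomes X → , X X'
X → X id becomes X' → id X'
X → X , becomes X' → , X'
Add X' → ε

Resulting grammar:
X → id X'
X → , X X'
X' → id X'
X' → , X'
X' → ε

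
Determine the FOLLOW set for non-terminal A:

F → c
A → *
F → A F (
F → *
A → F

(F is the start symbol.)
In F → A F (: A is followed by F '(', add FIRST(F '(') \ {ε} = { '*', 'c' }

Taking the union: FOLLOW(A) = { '*', 'c' }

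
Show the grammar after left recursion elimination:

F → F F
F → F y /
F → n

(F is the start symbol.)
F → n F'
F' → F F'
F' → y / F'
F' → ε

F is directly left-recursive. The standard transformation for
  A → A α₁ | ... | A α_m | β₁ | ... | β_n
is
  A  → β₁ A' | ... | β_n A'
  A' → α₁ A' | ... | α_m A' | ε

F → n becomes F → n F'
F → F F becomes F' → F F'
F → F y / becomes F' → y / F'
Add F' → ε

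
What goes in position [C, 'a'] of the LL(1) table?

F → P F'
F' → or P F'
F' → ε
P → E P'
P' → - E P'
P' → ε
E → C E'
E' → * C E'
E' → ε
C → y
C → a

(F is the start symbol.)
C → a

To find M[C, 'a'], we find productions for C where 'a' is in the predict set (PREDICT(N → α) = (FIRST(α) \ {ε}) ∪ (FOLLOW(N) if α ⇒* ε)).

C → y: PREDICT = { 'y' }
C → a: PREDICT = { 'a' }
  'a' is in predict set, so this production goes in M[C, 'a']

M[C, 'a'] = C → a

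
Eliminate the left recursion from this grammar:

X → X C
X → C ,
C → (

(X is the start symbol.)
X is directly left-recursive. The standard transformation for
  A → A α₁ | ... | A α_m | β₁ | ... | β_n
is
  A  → β₁ A' | ... | β_n A'
  A' → α₁ A' | ... | α_m A' | ε

X → C , becomes X → C , X'
X → X C becomes X' → C X'
Add X' → ε

Productions for other non-terminals are unchanged:
  C → (

Resulting grammar:
X → C , X'
X' → C X'
X' → ε
C → (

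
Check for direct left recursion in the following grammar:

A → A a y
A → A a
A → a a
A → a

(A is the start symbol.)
Direct left recursion occurs when N → N α for some non-terminal N (the right-hand side begins with the left-hand side itself).

A → A a y: LEFT RECURSIVE (starts with A)
A → A a: LEFT RECURSIVE (starts with A)
A → a a: starts with a
A → a: starts with a

The grammar has direct left recursion on: A.

Answer: Yes, A is left-recursive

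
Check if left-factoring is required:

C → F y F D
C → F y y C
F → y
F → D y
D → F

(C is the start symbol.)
Left-factoring is needed when two productions for the same non-terminal
share a common prefix on the right-hand side.

Productions for C:
  C → F y F D
  C → F y y C
Productions for F:
  F → y
  F → D y

Found common prefix 'F y' in productions for C

Answer: Yes, C has productions with common prefix 'F y'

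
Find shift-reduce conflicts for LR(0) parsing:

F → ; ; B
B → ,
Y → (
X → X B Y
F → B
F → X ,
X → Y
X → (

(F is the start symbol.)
No shift-reduce conflicts

Augment with F' → F and build the canonical LR(0) collection (I0 = CLOSURE({[F' → . F]}), then GOTO on every symbol after a dot until no new states appear). It has 14 states:
  I0: { [B → . ,], [F → . ; ; B], [F → . B], [F → . X ,], [F' → . F], [X → . (], [X → . X B Y], [X → . Y], [Y → . (] }  — shift
  I1: { [X → ( .], [Y → ( .] }  — 2 reduces
  I2: { [B → , .] }  — reduce
  I3: { [F → ; . ; B] }  — shift
  I4: { [F → B .] }  — reduce
  I5: { [F' → F .] }  — accept
  I6: { [B → . ,], [F → X . ,], [X → X . B Y] }  — shift
  I7: { [X → Y .] }  — reduce
  I8: { [B → , .], [F → X , .] }  — 2 reduces
  I9: { [X → X B . Y], [Y → . (] }  — shift
  I10: { [Y → ( .] }  — reduce
  I11: { [X → X B Y .] }  — reduce
  I12: { [B → . ,], [F → ; ; . B] }  — shift
  I13: { [F → ; ; B .] }  — reduce

No state contains both a complete item and a shift item.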